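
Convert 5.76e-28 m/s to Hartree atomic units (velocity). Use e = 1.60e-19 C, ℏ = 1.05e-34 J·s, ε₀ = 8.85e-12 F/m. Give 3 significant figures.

atomic unit of velocity: v_au = e²/(4πε₀ℏ) = 2.19e6 m/s.
5.76e-28 / 2.19e6 = 2.63e-34

2.63e-34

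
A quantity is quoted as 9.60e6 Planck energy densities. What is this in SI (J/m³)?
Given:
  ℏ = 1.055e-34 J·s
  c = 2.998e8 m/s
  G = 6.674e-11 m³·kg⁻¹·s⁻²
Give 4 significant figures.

4.447e120 J/m³

One Planck energy density: u_P = c⁷/(ℏG²) = 4.632e113 J/m³.
9.60e6 × 4.632e113 J/m³ = 4.447e120 J/m³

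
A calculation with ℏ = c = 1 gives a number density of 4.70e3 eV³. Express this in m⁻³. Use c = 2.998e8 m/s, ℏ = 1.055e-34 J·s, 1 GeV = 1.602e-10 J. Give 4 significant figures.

Number density is [L]⁻³ = [E]³/(ℏc)³.
1 GeV³ → 1/(ℏc)³ × (1 GeV in J)³ = 1.299e47 m⁻³.
Convert the energy scale: 4.70e3 eV³ = 4.70e-24 GeV³.
Result: 4.70e-24 × 1.299e47 = 6.107e23 m⁻³.

6.107e23 m⁻³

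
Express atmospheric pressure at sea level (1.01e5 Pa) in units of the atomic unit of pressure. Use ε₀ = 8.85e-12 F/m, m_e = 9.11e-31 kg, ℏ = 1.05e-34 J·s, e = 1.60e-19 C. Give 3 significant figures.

atomic unit of pressure: P_au = E_h/a₀³ = m_e⁴e¹⁰/((4πε₀)⁵ℏ⁸) = 3.01e13 Pa.
1.01e5 / 3.01e13 = 3.35e-9

3.35e-9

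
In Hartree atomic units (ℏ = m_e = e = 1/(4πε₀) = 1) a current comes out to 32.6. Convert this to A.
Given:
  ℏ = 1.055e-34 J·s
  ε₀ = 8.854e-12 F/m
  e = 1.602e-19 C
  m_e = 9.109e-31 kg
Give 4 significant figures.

0.2155 A

One atomic unit of electric current: I_au = e E_h/ℏ = m_e e⁵/((4πε₀)²ℏ³) = 6.612e-3 A.
32.6 × 6.612e-3 A = 0.2155 A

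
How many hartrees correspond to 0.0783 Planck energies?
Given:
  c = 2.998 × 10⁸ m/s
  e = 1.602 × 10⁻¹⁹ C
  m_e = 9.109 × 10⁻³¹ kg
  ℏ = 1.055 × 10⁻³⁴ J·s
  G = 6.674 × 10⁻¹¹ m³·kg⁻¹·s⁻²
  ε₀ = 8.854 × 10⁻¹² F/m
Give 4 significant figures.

Planck energy: E_P = √(ℏc⁵/G) = 1.957 × 10⁹ J
hartree: E_h = m_e e⁴/(4πε₀ℏ)² = 4.354 × 10⁻¹⁸ J
0.0783 × 1.957 × 10⁹ / 4.354 × 10⁻¹⁸ = 3.518 × 10²⁵

3.518 × 10²⁵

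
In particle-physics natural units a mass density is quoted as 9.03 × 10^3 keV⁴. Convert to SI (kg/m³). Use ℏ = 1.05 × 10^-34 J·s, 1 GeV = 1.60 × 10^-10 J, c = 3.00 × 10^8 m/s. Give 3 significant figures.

Mass density is [E]/(c²[L]³) = [E]⁴/(ℏ³c⁵).
1 GeV⁴ → 1/(ℏ³c⁵) × (1 GeV in J)⁴ = 2.33 × 10^20 kg/m³.
Convert the energy scale: 9.03 × 10^3 keV⁴ = 9.03 × 10^-21 GeV⁴.
Result: 9.03 × 10^-21 × 2.33 × 10^20 = 2.10 kg/m³.

2.10 kg/m³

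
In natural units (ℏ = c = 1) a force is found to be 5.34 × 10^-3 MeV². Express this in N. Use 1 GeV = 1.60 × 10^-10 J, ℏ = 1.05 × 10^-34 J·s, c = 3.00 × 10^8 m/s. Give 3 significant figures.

4.34 × 10^-3 N

Force is [E]/[L] = [E]²/(ℏc); restore (ℏc)⁻¹.
1 GeV² → 1/(ℏc) × (1 GeV in J)² = 8.13 × 10^5 N.
Convert the energy scale: 5.34 × 10^-3 MeV² = 5.34 × 10^-9 GeV².
Result: 5.34 × 10^-9 × 8.13 × 10^5 = 4.34 × 10^-3 N.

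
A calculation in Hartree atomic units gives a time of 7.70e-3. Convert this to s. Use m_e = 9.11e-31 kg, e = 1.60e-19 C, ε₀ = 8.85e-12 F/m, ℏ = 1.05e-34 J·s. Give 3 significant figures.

1.85e-19 s

One atomic unit of time: τ_au = (4πε₀)²ℏ³/(m_e e⁴) = 2.40e-17 s.
7.70e-3 × 2.40e-17 s = 1.85e-19 s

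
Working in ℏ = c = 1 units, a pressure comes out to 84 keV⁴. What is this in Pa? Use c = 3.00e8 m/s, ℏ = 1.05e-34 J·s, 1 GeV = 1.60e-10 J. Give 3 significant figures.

Pressure is [E]/[L]³ = [E]⁴/(ℏc)³.
1 GeV⁴ → 1/(ℏc)³ × (1 GeV in J)⁴ = 2.10e37 Pa.
Convert the energy scale: 84 keV⁴ = 8.40e-23 GeV⁴.
Result: 8.40e-23 × 2.10e37 = 1.76e15 Pa.

1.76e15 Pa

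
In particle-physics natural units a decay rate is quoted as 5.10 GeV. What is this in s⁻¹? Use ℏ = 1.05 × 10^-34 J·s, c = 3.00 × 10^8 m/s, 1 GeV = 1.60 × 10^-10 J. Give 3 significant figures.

A rate is [E]/ℏ; divide by ℏ.
1 GeV → 1/ℏ × (1 GeV in J) = 1.52 × 10^24 s⁻¹.
Result: 5.10 × 1.52 × 10^24 = 7.77 × 10^24 s⁻¹.

7.77 × 10^24 s⁻¹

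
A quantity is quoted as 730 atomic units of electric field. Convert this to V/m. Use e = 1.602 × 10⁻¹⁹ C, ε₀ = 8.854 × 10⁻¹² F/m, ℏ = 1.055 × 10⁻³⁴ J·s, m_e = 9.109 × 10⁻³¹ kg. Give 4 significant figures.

One atomic unit of electric field: E_au = E_h/(e a₀) = m_e²e⁵/((4πε₀)³ℏ⁴) = 5.131 × 10¹¹ V/m.
730 × 5.131 × 10¹¹ V/m = 3.746 × 10¹⁴ V/m

3.746 × 10¹⁴ V/m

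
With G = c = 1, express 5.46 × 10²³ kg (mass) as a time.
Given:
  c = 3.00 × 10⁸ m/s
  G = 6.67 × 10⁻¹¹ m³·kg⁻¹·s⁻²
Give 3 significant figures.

1.35 × 10⁻¹² s

Mass → time via G/c³.
5.46 × 10²³ kg × (G/c³) = 1.35 × 10⁻¹² s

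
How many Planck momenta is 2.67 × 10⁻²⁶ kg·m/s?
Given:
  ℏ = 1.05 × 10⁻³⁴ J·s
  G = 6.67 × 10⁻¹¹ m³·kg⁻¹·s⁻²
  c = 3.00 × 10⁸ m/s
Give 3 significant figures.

Planck momentum: p_P = √(ℏc³/G) = 6.52 kg·m/s.
2.67 × 10⁻²⁶ / 6.52 = 4.10 × 10⁻²⁷

4.10 × 10⁻²⁷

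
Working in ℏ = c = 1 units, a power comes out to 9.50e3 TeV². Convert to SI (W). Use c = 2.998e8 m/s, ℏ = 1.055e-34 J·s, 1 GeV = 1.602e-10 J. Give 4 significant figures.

Power is [E]/[T] = [E]²/ℏ.
1 GeV² → 1/ℏ × (1 GeV in J)² = 2.433e14 W.
Convert the energy scale: 9.50e3 TeV² = 9.50e9 GeV².
Result: 9.50e9 × 2.433e14 = 2.311e24 W.

2.311e24 W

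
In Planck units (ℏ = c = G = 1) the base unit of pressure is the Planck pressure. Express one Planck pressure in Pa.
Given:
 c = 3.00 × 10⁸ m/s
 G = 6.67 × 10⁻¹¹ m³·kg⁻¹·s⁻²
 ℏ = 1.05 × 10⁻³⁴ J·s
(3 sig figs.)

4.68 × 10¹¹³ Pa

p_P = c⁷/(ℏG²)
  = 2.19 × 10⁵⁹ / 4.67 × 10⁻⁵⁵
  = 4.68 × 10¹¹³ Pa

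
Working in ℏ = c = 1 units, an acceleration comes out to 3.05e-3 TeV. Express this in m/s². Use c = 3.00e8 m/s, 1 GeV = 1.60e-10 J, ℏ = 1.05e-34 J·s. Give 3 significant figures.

Acceleration is [L]/[T]² = c·[E]/ℏ.
1 GeV → c/ℏ × (1 GeV in J) = 4.57e32 m/s².
Convert the energy scale: 3.05e-3 TeV = 3.05 GeV.
Result: 3.05 × 4.57e32 = 1.39e33 m/s².

1.39e33 m/s²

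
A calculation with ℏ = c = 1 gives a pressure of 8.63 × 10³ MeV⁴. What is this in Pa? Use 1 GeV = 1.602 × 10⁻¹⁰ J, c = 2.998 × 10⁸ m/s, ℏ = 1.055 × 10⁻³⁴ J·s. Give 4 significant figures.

Pressure is [E]/[L]³ = [E]⁴/(ℏc)³.
1 GeV⁴ → 1/(ℏc)³ × (1 GeV in J)⁴ = 2.082 × 10³⁷ Pa.
Convert the energy scale: 8.63 × 10³ MeV⁴ = 8.63 × 10⁻⁹ GeV⁴.
Result: 8.63 × 10⁻⁹ × 2.082 × 10³⁷ = 1.796 × 10²⁹ Pa.

1.796 × 10²⁹ Pa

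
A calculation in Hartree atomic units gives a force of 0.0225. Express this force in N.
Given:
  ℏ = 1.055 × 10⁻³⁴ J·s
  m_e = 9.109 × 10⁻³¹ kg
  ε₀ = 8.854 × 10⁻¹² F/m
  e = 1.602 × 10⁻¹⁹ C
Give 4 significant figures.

One atomic unit of force: F_au = E_h/a₀ = m_e²e⁶/((4πε₀)³ℏ⁴) = 8.220 × 10⁻⁸ N.
0.0225 × 8.220 × 10⁻⁸ N = 1.849 × 10⁻⁹ N

1.849 × 10⁻⁹ N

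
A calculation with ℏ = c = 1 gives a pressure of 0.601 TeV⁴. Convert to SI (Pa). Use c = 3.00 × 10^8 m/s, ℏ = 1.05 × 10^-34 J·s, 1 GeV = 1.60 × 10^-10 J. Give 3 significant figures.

1.26 × 10^49 Pa

Pressure is [E]/[L]³ = [E]⁴/(ℏc)³.
1 GeV⁴ → 1/(ℏc)³ × (1 GeV in J)⁴ = 2.10 × 10^37 Pa.
Convert the energy scale: 0.601 TeV⁴ = 6.01 × 10^11 GeV⁴.
Result: 6.01 × 10^11 × 2.10 × 10^37 = 1.26 × 10^49 Pa.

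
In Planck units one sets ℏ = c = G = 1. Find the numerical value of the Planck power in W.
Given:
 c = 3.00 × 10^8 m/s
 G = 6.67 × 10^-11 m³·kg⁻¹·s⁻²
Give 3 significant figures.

P_P = c⁵/G
  = 2.43 × 10^42 / 6.67 × 10^-11
  = 3.64 × 10^52 W

3.64 × 10^52 W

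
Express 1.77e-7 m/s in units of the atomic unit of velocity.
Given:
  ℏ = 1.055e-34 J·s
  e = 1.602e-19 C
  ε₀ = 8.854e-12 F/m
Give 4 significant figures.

8.096e-14

atomic unit of velocity: v_au = e²/(4πε₀ℏ) = 2.186e6 m/s.
1.77e-7 / 2.186e6 = 8.096e-14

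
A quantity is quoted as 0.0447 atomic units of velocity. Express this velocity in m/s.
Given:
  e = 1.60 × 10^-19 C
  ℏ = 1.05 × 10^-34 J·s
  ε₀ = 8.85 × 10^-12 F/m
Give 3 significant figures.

One atomic unit of velocity: v_au = e²/(4πε₀ℏ) = 2.19 × 10^6 m/s.
0.0447 × 2.19 × 10^6 m/s = 9.80 × 10^4 m/s

9.80 × 10^4 m/s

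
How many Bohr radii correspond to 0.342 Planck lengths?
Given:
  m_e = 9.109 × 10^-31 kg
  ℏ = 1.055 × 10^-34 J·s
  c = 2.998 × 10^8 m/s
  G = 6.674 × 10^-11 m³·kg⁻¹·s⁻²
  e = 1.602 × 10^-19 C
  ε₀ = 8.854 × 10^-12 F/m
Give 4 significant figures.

1.044 × 10^-25

Planck length: ℓ_P = √(ℏG/c³) = 1.616 × 10^-35 m
Bohr radius: a₀ = 4πε₀ℏ²/(m_e e²) = 5.297 × 10^-11 m
0.342 × 1.616 × 10^-35 / 5.297 × 10^-11 = 1.044 × 10^-25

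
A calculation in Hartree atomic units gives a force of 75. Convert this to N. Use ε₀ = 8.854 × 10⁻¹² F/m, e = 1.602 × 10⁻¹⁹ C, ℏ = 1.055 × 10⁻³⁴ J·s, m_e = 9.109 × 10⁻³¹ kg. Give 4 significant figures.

One atomic unit of force: F_au = E_h/a₀ = m_e²e⁶/((4πε₀)³ℏ⁴) = 8.220 × 10⁻⁸ N.
75 × 8.220 × 10⁻⁸ N = 6.165 × 10⁻⁶ N

6.165 × 10⁻⁶ N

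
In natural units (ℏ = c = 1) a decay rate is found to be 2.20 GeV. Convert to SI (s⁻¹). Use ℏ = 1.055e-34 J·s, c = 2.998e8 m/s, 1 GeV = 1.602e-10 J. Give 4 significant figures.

3.341e24 s⁻¹

A rate is [E]/ℏ; divide by ℏ.
1 GeV → 1/ℏ × (1 GeV in J) = 1.518e24 s⁻¹.
Result: 2.20 × 1.518e24 = 3.341e24 s⁻¹.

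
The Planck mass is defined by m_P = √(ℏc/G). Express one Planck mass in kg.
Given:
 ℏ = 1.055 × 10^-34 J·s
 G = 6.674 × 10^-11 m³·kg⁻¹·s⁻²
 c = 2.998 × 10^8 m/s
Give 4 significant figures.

2.177 × 10^-8 kg

m_P = √(ℏc/G)
  = √(4.739 × 10^-16)
  = 2.177 × 10^-8 kg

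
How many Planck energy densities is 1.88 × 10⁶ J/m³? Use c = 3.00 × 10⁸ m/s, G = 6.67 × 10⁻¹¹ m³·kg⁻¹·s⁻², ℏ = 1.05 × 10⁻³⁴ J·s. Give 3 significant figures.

Planck energy density: u_P = c⁷/(ℏG²) = 4.68 × 10¹¹³ J/m³.
1.88 × 10⁶ / 4.68 × 10¹¹³ = 4.02 × 10⁻¹⁰⁸

4.02 × 10⁻¹⁰⁸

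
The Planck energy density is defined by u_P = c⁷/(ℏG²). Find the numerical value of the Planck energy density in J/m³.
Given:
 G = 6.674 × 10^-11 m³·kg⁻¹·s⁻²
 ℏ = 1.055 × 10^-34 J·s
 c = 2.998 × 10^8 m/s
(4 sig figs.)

u_P = c⁷/(ℏG²)
  = 2.177 × 10^59 / 4.699 × 10^-55
  = 4.632 × 10^113 J/m³

4.632 × 10^113 J/m³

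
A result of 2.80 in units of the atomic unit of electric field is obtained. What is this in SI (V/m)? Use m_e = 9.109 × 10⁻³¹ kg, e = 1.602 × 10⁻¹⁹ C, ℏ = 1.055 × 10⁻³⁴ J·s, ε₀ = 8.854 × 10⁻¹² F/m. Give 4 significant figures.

1.437 × 10¹² V/m

One atomic unit of electric field: E_au = E_h/(e a₀) = m_e²e⁵/((4πε₀)³ℏ⁴) = 5.131 × 10¹¹ V/m.
2.80 × 5.131 × 10¹¹ V/m = 1.437 × 10¹² V/m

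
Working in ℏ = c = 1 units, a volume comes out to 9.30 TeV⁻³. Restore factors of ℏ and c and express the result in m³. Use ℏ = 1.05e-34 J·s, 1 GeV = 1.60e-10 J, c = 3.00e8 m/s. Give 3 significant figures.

7.10e-56 m³

Volume is [L]³ = [E]⁻³·(ℏc)³.
1 GeV⁻³ → (ℏc)³ × (1 GeV in J)⁻³ = 7.63e-48 m³.
Convert the energy scale: 9.30 TeV⁻³ = 9.30e-9 GeV⁻³.
Result: 9.30e-9 × 7.63e-48 = 7.10e-56 m³.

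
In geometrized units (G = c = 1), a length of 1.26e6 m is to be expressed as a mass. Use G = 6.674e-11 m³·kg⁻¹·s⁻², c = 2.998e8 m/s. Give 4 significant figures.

Length → mass via c²/G.
1.26e6 m × (c²/G) = 1.697e33 kg

1.697e33 kg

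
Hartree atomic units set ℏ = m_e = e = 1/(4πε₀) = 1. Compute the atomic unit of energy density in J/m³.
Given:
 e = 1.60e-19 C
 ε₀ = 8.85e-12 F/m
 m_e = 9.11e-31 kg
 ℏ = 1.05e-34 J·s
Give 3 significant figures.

3.01e13 J/m³

From ℏ = m_e = e = 1/(4πε₀) = 1 the energy density scale is u_au = E_h/a₀³ = m_e⁴e¹⁰/((4πε₀)⁵ℏ⁸).
E_h = 4.38e-18 J
a₀ = 5.26e-11 m
E_h/a₀³ = 3.01e13 J/m³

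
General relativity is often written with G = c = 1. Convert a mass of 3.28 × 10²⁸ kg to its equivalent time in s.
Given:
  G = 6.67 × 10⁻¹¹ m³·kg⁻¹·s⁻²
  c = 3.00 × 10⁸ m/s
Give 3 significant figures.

Mass → time via G/c³.
3.28 × 10²⁸ kg × (G/c³) = 8.10 × 10⁻⁸ s

8.10 × 10⁻⁸ s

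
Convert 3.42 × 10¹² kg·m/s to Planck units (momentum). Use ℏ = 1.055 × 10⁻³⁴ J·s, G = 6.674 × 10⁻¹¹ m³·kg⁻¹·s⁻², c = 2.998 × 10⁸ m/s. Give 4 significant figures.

Planck momentum: p_P = √(ℏc³/G) = 6.527 kg·m/s.
3.42 × 10¹² / 6.527 = 5.240 × 10¹¹

5.240 × 10¹¹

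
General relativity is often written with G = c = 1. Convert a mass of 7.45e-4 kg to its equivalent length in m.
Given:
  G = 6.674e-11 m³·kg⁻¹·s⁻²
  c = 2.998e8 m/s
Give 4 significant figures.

In G = c = 1 units mass has dimensions of length; the conversion factor is G/c².
7.45e-4 kg × (G/c²) = 5.532e-31 m

5.532e-31 m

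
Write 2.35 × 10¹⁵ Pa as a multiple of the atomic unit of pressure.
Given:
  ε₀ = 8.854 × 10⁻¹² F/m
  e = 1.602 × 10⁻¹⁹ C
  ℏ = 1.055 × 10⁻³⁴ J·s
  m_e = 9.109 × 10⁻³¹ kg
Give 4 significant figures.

atomic unit of pressure: P_au = E_h/a₀³ = m_e⁴e¹⁰/((4πε₀)⁵ℏ⁸) = 2.929 × 10¹³ Pa.
2.35 × 10¹⁵ / 2.929 × 10¹³ = 80.23

80.23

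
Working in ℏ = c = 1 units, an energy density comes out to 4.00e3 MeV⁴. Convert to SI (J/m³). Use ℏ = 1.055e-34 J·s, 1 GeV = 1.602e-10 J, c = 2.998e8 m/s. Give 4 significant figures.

[E]/[L]³ = [E]⁴/(ℏc)³; restore (ℏc)⁻³.
1 GeV⁴ → 1/(ℏc)³ × (1 GeV in J)⁴ = 2.082e37 J/m³.
Convert the energy scale: 4.00e3 MeV⁴ = 4.00e-9 GeV⁴.
Result: 4.00e-9 × 2.082e37 = 8.326e28 J/m³.

8.326e28 J/m³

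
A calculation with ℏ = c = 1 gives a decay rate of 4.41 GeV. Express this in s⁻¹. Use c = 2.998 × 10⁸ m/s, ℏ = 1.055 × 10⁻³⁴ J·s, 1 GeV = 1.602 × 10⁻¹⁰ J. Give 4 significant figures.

A rate is [E]/ℏ; divide by ℏ.
1 GeV → 1/ℏ × (1 GeV in J) = 1.518 × 10²⁴ s⁻¹.
Result: 4.41 × 1.518 × 10²⁴ = 6.697 × 10²⁴ s⁻¹.

6.697 × 10²⁴ s⁻¹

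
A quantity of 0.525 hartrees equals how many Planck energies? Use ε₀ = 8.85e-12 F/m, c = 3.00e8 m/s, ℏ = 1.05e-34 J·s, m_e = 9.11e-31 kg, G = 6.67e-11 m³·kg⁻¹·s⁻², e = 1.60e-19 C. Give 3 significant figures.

hartree: E_h = m_e e⁴/(4πε₀ℏ)² = 4.38e-18 J
Planck energy: E_P = √(ℏc⁵/G) = 1.96e9 J
0.525 × 4.38e-18 / 1.96e9 = 1.18e-27

1.18e-27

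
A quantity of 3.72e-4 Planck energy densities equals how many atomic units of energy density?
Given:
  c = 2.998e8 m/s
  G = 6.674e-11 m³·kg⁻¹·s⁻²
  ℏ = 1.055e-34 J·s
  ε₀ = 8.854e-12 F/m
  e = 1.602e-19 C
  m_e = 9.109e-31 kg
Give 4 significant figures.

5.883e96

Planck energy density: u_P = c⁷/(ℏG²) = 4.632e113 J/m³
atomic unit of energy density: u_au = E_h/a₀³ = m_e⁴e¹⁰/((4πε₀)⁵ℏ⁸) = 2.929e13 J/m³
3.72e-4 × 4.632e113 / 2.929e13 = 5.883e96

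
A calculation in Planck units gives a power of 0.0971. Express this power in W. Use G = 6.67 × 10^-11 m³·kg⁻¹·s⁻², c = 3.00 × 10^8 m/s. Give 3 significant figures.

3.54 × 10^51 W

One Planck power: P_P = c⁵/G = 3.64 × 10^52 W.
0.0971 × 3.64 × 10^52 W = 3.54 × 10^51 W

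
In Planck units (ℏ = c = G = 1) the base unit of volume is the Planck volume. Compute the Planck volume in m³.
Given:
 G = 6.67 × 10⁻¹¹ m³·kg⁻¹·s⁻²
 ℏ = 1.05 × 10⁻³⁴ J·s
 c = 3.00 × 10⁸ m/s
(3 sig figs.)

4.18 × 10⁻¹⁰⁵ m³

V_P = (ℏG/c³)^(3/2)
  = √(1.75 × 10⁻²⁰⁹)
  = 4.18 × 10⁻¹⁰⁵ m³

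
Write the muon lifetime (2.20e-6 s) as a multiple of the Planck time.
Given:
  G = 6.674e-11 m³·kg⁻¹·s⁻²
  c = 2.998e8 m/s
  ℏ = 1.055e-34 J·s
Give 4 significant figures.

Planck time: t_P = √(ℏG/c⁵) = 5.392e-44 s.
2.20e-6 / 5.392e-44 = 4.080e37

4.080e37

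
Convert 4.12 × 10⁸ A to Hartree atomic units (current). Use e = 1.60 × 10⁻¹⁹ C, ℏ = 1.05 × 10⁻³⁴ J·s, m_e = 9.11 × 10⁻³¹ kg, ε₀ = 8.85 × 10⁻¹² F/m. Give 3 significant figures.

6.18 × 10¹⁰

atomic unit of electric current: I_au = e E_h/ℏ = m_e e⁵/((4πε₀)²ℏ³) = 6.67 × 10⁻³ A.
4.12 × 10⁸ / 6.67 × 10⁻³ = 6.18 × 10¹⁰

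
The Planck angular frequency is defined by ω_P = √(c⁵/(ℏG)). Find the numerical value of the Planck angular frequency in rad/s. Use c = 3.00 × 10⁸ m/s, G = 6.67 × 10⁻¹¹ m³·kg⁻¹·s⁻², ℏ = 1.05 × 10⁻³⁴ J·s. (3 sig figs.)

ω_P = √(c⁵/(ℏG))
  = √(3.47 × 10⁸⁶)
  = 1.86 × 10⁴³ rad/s

1.86 × 10⁴³ rad/s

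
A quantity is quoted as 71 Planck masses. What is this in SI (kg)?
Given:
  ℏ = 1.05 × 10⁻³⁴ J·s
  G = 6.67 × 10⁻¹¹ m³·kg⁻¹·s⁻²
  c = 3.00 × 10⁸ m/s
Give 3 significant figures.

1.54 × 10⁻⁶ kg

One Planck mass: m_P = √(ℏc/G) = 2.17 × 10⁻⁸ kg.
71 × 2.17 × 10⁻⁸ kg = 1.54 × 10⁻⁶ kg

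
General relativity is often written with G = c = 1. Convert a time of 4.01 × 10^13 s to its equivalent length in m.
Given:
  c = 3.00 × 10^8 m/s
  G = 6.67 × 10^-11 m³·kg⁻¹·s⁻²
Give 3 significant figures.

Time → length via c.
4.01 × 10^13 s × (c) = 1.20 × 10^22 m

1.20 × 10^22 m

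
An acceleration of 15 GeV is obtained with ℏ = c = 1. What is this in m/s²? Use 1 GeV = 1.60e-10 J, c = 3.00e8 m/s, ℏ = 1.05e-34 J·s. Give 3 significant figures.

Acceleration is [L]/[T]² = c·[E]/ℏ.
1 GeV → c/ℏ × (1 GeV in J) = 4.57e32 m/s².
Result: 15 × 4.57e32 = 6.86e33 m/s².

6.86e33 m/s²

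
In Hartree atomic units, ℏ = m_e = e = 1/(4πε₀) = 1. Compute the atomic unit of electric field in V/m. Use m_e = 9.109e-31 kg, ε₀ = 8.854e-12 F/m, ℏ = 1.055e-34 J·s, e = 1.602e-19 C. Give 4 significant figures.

5.131e11 V/m

From ℏ = m_e = e = 1/(4πε₀) = 1 the electric field scale is E_au = E_h/(e a₀) = m_e²e⁵/((4πε₀)³ℏ⁴).
E_h = 4.354e-18 J
a₀ = 5.297e-11 m
E_h/(e·a₀) = 5.131e11 V/m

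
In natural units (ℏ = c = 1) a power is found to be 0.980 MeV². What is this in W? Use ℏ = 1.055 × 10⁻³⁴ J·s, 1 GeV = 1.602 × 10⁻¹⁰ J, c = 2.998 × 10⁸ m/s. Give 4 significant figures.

2.384 × 10⁸ W

Power is [E]/[T] = [E]²/ℏ.
1 GeV² → 1/ℏ × (1 GeV in J)² = 2.433 × 10¹⁴ W.
Convert the energy scale: 0.980 MeV² = 9.80 × 10⁻⁷ GeV².
Result: 9.80 × 10⁻⁷ × 2.433 × 10¹⁴ = 2.384 × 10⁸ W.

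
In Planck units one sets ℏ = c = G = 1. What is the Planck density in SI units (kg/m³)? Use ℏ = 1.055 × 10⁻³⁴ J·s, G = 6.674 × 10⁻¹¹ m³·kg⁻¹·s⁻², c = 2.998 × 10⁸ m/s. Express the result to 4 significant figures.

5.154 × 10⁹⁶ kg/m³

ρ_P = c⁵/(ℏG²)
  = 2.422 × 10⁴² / 4.699 × 10⁻⁵⁵
  = 5.154 × 10⁹⁶ kg/m³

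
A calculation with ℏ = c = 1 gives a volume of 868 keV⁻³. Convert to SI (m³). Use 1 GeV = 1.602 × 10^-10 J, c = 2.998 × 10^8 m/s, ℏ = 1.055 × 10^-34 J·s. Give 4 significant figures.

6.680 × 10^-27 m³

Volume is [L]³ = [E]⁻³·(ℏc)³.
1 GeV⁻³ → (ℏc)³ × (1 GeV in J)⁻³ = 7.696 × 10^-48 m³.
Convert the energy scale: 868 keV⁻³ = 8.68 × 10^20 GeV⁻³.
Result: 8.68 × 10^20 × 7.696 × 10^-48 = 6.680 × 10^-27 m³.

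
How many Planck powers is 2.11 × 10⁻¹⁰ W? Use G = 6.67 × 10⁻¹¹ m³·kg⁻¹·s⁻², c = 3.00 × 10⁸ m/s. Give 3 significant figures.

Planck power: P_P = c⁵/G = 3.64 × 10⁵² W.
2.11 × 10⁻¹⁰ / 3.64 × 10⁵² = 5.79 × 10⁻⁶³

5.79 × 10⁻⁶³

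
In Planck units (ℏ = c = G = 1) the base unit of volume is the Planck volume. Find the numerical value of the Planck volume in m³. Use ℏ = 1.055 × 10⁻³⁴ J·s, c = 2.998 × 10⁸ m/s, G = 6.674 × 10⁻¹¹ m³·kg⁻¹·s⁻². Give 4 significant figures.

4.224 × 10⁻¹⁰⁵ m³

V_P = (ℏG/c³)^(3/2)
  = √(1.784 × 10⁻²⁰⁹)
  = 4.224 × 10⁻¹⁰⁵ m³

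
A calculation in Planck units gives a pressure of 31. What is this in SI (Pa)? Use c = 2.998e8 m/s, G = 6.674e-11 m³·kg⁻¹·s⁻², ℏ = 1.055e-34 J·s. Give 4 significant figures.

1.436e115 Pa

One Planck pressure: p_P = c⁷/(ℏG²) = 4.632e113 Pa.
31 × 4.632e113 Pa = 1.436e115 Pa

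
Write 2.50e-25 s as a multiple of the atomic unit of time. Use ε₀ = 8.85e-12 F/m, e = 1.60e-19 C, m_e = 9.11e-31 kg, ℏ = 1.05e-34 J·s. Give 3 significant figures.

atomic unit of time: τ_au = (4πε₀)²ℏ³/(m_e e⁴) = 2.40e-17 s.
2.50e-25 / 2.40e-17 = 1.04e-8

1.04e-8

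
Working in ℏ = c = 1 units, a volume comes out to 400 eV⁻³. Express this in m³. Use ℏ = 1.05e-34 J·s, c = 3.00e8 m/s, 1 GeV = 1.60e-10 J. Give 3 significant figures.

Volume is [L]³ = [E]⁻³·(ℏc)³.
1 GeV⁻³ → (ℏc)³ × (1 GeV in J)⁻³ = 7.63e-48 m³.
Convert the energy scale: 400 eV⁻³ = 4.00e29 GeV⁻³.
Result: 4.00e29 × 7.63e-48 = 3.05e-18 m³.

3.05e-18 m³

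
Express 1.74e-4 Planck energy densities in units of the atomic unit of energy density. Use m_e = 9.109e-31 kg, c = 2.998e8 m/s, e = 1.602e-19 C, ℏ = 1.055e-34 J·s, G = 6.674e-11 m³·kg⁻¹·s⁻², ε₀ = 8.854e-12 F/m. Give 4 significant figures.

2.752e96

Planck energy density: u_P = c⁷/(ℏG²) = 4.632e113 J/m³
atomic unit of energy density: u_au = E_h/a₀³ = m_e⁴e¹⁰/((4πε₀)⁵ℏ⁸) = 2.929e13 J/m³
1.74e-4 × 4.632e113 / 2.929e13 = 2.752e96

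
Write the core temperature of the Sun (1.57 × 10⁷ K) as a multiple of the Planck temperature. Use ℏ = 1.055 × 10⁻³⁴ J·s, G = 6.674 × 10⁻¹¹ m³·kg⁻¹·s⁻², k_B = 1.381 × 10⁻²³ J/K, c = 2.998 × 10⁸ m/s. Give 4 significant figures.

Planck temperature: T_P = √(ℏc⁵/G) / k_B = 1.417 × 10³² K.
1.57 × 10⁷ / 1.417 × 10³² = 1.108 × 10⁻²⁵

1.108 × 10⁻²⁵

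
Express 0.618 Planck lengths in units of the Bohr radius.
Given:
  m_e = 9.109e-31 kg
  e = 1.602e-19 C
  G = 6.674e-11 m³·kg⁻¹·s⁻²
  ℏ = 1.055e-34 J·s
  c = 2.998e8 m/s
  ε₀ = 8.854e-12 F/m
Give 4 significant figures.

1.886e-25

Planck length: ℓ_P = √(ℏG/c³) = 1.616e-35 m
Bohr radius: a₀ = 4πε₀ℏ²/(m_e e²) = 5.297e-11 m
0.618 × 1.616e-35 / 5.297e-11 = 1.886e-25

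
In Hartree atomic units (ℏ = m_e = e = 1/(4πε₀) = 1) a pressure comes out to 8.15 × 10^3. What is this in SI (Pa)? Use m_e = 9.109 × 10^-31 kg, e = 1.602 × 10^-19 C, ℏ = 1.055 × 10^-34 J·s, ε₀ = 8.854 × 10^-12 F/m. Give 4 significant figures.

One atomic unit of pressure: P_au = E_h/a₀³ = m_e⁴e¹⁰/((4πε₀)⁵ℏ⁸) = 2.929 × 10^13 Pa.
8.15 × 10^3 × 2.929 × 10^13 Pa = 2.387 × 10^17 Pa

2.387 × 10^17 Pa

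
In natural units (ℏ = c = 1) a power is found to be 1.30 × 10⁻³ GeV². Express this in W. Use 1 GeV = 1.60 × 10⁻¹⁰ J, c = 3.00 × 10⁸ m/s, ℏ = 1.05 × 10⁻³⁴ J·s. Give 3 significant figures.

Power is [E]/[T] = [E]²/ℏ.
1 GeV² → 1/ℏ × (1 GeV in J)² = 2.44 × 10¹⁴ W.
Result: 1.30 × 10⁻³ × 2.44 × 10¹⁴ = 3.17 × 10¹¹ W.

3.17 × 10¹¹ W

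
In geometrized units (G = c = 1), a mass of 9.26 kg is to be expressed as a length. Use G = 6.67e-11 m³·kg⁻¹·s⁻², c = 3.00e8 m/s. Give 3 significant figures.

6.86e-27 m

In G = c = 1 units mass has dimensions of length; the conversion factor is G/c².
9.26 kg × (G/c²) = 6.86e-27 m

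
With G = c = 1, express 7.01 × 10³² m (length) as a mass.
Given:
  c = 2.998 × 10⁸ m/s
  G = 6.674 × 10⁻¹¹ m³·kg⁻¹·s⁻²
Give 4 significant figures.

Length → mass via c²/G.
7.01 × 10³² m × (c²/G) = 9.441 × 10⁵⁹ kg

9.441 × 10⁵⁹ kg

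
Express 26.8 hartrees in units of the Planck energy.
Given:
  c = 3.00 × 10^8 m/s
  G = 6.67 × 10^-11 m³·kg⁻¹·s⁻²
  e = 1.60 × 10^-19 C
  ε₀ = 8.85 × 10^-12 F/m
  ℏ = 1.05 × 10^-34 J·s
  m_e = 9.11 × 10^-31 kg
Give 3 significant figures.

6.00 × 10^-26

hartree: E_h = m_e e⁴/(4πε₀ℏ)² = 4.38 × 10^-18 J
Planck energy: E_P = √(ℏc⁵/G) = 1.96 × 10^9 J
26.8 × 4.38 × 10^-18 / 1.96 × 10^9 = 6.00 × 10^-26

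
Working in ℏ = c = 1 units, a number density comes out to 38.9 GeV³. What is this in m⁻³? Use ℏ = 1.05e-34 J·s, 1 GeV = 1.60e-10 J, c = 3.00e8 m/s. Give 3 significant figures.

5.10e48 m⁻³

Number density is [L]⁻³ = [E]³/(ℏc)³.
1 GeV³ → 1/(ℏc)³ × (1 GeV in J)³ = 1.31e47 m⁻³.
Result: 38.9 × 1.31e47 = 5.10e48 m⁻³.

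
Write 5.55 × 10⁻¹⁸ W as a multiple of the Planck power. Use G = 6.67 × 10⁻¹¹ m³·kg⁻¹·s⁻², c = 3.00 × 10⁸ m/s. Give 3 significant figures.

Planck power: P_P = c⁵/G = 3.64 × 10⁵² W.
5.55 × 10⁻¹⁸ / 3.64 × 10⁵² = 1.52 × 10⁻⁷⁰

1.52 × 10⁻⁷⁰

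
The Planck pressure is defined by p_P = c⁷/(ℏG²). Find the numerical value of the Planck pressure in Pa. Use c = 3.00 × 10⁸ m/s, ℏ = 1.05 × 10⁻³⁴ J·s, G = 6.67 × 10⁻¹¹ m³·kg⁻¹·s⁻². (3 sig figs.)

4.68 × 10¹¹³ Pa

p_P = c⁷/(ℏG²)
  = 2.19 × 10⁵⁹ / 4.67 × 10⁻⁵⁵
  = 4.68 × 10¹¹³ Pa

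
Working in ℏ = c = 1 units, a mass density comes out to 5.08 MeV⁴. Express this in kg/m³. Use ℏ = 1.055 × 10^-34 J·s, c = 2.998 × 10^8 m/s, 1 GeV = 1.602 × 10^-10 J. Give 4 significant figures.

Mass density is [E]/(c²[L]³) = [E]⁴/(ℏ³c⁵).
1 GeV⁴ → 1/(ℏ³c⁵) × (1 GeV in J)⁴ = 2.316 × 10^20 kg/m³.
Convert the energy scale: 5.08 MeV⁴ = 5.08 × 10^-12 GeV⁴.
Result: 5.08 × 10^-12 × 2.316 × 10^20 = 1.177 × 10^9 kg/m³.

1.177 × 10^9 kg/m³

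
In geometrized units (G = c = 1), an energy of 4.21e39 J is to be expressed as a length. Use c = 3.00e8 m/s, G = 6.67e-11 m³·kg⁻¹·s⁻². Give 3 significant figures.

Energy → length via G/c⁴.
4.21e39 J × (G/c⁴) = 3.47e-5 m

3.47e-5 m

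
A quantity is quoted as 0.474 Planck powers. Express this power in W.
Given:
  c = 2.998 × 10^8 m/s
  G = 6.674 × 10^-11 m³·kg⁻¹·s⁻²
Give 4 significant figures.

One Planck power: P_P = c⁵/G = 3.629 × 10^52 W.
0.474 × 3.629 × 10^52 W = 1.720 × 10^52 W

1.720 × 10^52 W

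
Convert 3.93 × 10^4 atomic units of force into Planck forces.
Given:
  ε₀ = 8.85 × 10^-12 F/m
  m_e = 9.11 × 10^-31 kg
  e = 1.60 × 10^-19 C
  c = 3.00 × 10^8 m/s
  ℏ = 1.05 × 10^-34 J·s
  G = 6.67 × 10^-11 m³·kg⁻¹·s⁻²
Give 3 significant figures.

2.70 × 10^-47

atomic unit of force: F_au = E_h/a₀ = m_e²e⁶/((4πε₀)³ℏ⁴) = 8.33 × 10^-8 N
Planck force: F_P = c⁴/G = 1.21 × 10^44 N
3.93 × 10^4 × 8.33 × 10^-8 / 1.21 × 10^44 = 2.70 × 10^-47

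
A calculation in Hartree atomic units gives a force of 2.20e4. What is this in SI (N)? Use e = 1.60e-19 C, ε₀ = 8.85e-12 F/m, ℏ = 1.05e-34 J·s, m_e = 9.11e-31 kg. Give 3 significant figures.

One atomic unit of force: F_au = E_h/a₀ = m_e²e⁶/((4πε₀)³ℏ⁴) = 8.33e-8 N.
2.20e4 × 8.33e-8 N = 1.83e-3 N

1.83e-3 N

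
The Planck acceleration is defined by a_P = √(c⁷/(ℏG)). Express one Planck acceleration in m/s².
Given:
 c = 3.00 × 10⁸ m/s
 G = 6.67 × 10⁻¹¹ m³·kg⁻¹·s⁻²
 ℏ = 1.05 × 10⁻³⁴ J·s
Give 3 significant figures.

a_P = √(c⁷/(ℏG))
  = √(3.12 × 10¹⁰³)
  = 5.59 × 10⁵¹ m/s²

5.59 × 10⁵¹ m/s²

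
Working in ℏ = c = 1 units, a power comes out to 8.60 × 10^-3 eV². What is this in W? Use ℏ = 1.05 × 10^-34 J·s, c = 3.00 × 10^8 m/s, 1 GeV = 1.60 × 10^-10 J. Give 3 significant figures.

2.10 × 10^-6 W

Power is [E]/[T] = [E]²/ℏ.
1 GeV² → 1/ℏ × (1 GeV in J)² = 2.44 × 10^14 W.
Convert the energy scale: 8.60 × 10^-3 eV² = 8.60 × 10^-21 GeV².
Result: 8.60 × 10^-21 × 2.44 × 10^14 = 2.10 × 10^-6 W.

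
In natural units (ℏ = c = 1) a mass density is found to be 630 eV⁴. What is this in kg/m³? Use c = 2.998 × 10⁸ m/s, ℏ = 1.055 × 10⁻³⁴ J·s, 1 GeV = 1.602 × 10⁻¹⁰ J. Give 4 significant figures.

1.459 × 10⁻¹³ kg/m³

Mass density is [E]/(c²[L]³) = [E]⁴/(ℏ³c⁵).
1 GeV⁴ → 1/(ℏ³c⁵) × (1 GeV in J)⁴ = 2.316 × 10²⁰ kg/m³.
Convert the energy scale: 630 eV⁴ = 6.30 × 10⁻³⁴ GeV⁴.
Result: 6.30 × 10⁻³⁴ × 2.316 × 10²⁰ = 1.459 × 10⁻¹³ kg/m³.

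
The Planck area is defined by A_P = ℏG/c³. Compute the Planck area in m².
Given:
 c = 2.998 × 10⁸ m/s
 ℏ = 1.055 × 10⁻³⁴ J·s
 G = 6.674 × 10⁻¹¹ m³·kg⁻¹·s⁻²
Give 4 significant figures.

2.613 × 10⁻⁷⁰ m²

A_P = ℏG/c³
  = 7.041 × 10⁻⁴⁵ / 2.695 × 10²⁵
  = 2.613 × 10⁻⁷⁰ m²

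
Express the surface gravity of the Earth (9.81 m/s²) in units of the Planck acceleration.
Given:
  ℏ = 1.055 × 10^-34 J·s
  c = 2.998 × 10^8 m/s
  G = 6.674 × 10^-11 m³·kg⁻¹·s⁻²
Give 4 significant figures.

Planck acceleration: a_P = √(c⁷/(ℏG)) = 5.560 × 10^51 m/s².
9.81 / 5.560 × 10^51 = 1.764 × 10^-51

1.764 × 10^-51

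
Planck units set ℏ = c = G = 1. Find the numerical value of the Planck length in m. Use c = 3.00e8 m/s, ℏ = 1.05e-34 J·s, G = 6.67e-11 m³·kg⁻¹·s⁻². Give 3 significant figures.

Dimensional analysis gives ℓ_P = √(ℏG/c³).
  = √(2.59e-70)
  = 1.61e-35 m

1.61e-35 m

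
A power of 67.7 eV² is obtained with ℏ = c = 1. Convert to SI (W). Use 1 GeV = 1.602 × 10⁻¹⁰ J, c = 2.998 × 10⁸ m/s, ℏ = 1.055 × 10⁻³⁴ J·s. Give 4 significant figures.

0.01647 W

Power is [E]/[T] = [E]²/ℏ.
1 GeV² → 1/ℏ × (1 GeV in J)² = 2.433 × 10¹⁴ W.
Convert the energy scale: 67.7 eV² = 6.77 × 10⁻¹⁷ GeV².
Result: 6.77 × 10⁻¹⁷ × 2.433 × 10¹⁴ = 0.01647 W.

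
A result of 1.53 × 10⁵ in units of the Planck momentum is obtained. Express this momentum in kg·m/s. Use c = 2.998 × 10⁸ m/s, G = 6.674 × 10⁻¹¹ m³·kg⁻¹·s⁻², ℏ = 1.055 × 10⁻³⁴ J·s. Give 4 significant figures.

One Planck momentum: p_P = √(ℏc³/G) = 6.527 kg·m/s.
1.53 × 10⁵ × 6.527 kg·m/s = 9.986 × 10⁵ kg·m/s

9.986 × 10⁵ kg·m/s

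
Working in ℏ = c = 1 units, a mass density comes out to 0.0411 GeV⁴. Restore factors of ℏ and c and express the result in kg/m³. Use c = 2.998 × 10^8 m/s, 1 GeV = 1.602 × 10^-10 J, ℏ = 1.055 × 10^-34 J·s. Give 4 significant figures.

9.519 × 10^18 kg/m³

Mass density is [E]/(c²[L]³) = [E]⁴/(ℏ³c⁵).
1 GeV⁴ → 1/(ℏ³c⁵) × (1 GeV in J)⁴ = 2.316 × 10^20 kg/m³.
Result: 0.0411 × 2.316 × 10^20 = 9.519 × 10^18 kg/m³.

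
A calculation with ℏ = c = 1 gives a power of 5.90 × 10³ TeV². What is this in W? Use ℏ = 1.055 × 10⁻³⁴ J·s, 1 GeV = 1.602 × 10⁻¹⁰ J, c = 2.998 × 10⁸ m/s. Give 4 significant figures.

Power is [E]/[T] = [E]²/ℏ.
1 GeV² → 1/ℏ × (1 GeV in J)² = 2.433 × 10¹⁴ W.
Convert the energy scale: 5.90 × 10³ TeV² = 5.90 × 10⁹ GeV².
Result: 5.90 × 10⁹ × 2.433 × 10¹⁴ = 1.435 × 10²⁴ W.

1.435 × 10²⁴ W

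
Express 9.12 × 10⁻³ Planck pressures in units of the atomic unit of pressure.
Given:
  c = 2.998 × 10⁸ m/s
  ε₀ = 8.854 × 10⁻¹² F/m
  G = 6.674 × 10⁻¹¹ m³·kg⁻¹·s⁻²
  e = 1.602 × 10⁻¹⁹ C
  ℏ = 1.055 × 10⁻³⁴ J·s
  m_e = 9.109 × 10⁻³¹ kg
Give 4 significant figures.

Planck pressure: p_P = c⁷/(ℏG²) = 4.632 × 10¹¹³ Pa
atomic unit of pressure: P_au = E_h/a₀³ = m_e⁴e¹⁰/((4πε₀)⁵ℏ⁸) = 2.929 × 10¹³ Pa
9.12 × 10⁻³ × 4.632 × 10¹¹³ / 2.929 × 10¹³ = 1.442 × 10⁹⁸

1.442 × 10⁹⁸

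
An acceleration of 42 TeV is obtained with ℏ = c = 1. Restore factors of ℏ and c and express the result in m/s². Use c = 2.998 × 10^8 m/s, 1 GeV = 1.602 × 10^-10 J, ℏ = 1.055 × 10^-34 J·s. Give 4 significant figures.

1.912 × 10^37 m/s²

Acceleration is [L]/[T]² = c·[E]/ℏ.
1 GeV → c/ℏ × (1 GeV in J) = 4.552 × 10^32 m/s².
Convert the energy scale: 42 TeV = 4.20 × 10^4 GeV.
Result: 4.20 × 10^4 × 4.552 × 10^32 = 1.912 × 10^37 m/s².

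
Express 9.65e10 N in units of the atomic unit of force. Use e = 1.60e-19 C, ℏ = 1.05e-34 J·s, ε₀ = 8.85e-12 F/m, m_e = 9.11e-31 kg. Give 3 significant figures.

1.16e18

atomic unit of force: F_au = E_h/a₀ = m_e²e⁶/((4πε₀)³ℏ⁴) = 8.33e-8 N.
9.65e10 / 8.33e-8 = 1.16e18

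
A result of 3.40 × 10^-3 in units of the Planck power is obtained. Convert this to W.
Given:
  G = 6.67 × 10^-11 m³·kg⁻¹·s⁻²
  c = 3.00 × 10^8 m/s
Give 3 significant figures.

One Planck power: P_P = c⁵/G = 3.64 × 10^52 W.
3.40 × 10^-3 × 3.64 × 10^52 W = 1.24 × 10^50 W

1.24 × 10^50 W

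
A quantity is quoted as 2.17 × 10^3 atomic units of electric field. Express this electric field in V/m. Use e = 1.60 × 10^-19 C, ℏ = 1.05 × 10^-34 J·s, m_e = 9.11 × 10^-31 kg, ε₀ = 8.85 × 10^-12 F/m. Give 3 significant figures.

One atomic unit of electric field: E_au = E_h/(e a₀) = m_e²e⁵/((4πε₀)³ℏ⁴) = 5.20 × 10^11 V/m.
2.17 × 10^3 × 5.20 × 10^11 V/m = 1.13 × 10^15 V/m

1.13 × 10^15 V/m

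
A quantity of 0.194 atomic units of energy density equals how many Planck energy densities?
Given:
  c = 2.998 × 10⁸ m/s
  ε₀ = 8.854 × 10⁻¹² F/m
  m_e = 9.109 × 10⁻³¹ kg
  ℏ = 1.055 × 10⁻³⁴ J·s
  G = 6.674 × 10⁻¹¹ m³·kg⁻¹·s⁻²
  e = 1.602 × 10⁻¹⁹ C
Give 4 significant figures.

atomic unit of energy density: u_au = E_h/a₀³ = m_e⁴e¹⁰/((4πε₀)⁵ℏ⁸) = 2.929 × 10¹³ J/m³
Planck energy density: u_P = c⁷/(ℏG²) = 4.632 × 10¹¹³ J/m³
0.194 × 2.929 × 10¹³ / 4.632 × 10¹¹³ = 1.227 × 10⁻¹⁰¹

1.227 × 10⁻¹⁰¹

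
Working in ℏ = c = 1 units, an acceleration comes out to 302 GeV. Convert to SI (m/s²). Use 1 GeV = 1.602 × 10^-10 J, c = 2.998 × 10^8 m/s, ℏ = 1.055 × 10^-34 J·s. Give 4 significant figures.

1.375 × 10^35 m/s²

Acceleration is [L]/[T]² = c·[E]/ℏ.
1 GeV → c/ℏ × (1 GeV in J) = 4.552 × 10^32 m/s².
Result: 302 × 4.552 × 10^32 = 1.375 × 10^35 m/s².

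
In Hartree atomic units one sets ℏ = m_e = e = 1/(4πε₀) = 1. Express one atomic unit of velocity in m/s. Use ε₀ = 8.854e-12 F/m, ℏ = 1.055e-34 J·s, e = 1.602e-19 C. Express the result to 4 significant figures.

2.186e6 m/s

v_au = e²/(4πε₀ℏ)
  = 2.566e-38 / 1.174e-44
  = 2.186e6 m/s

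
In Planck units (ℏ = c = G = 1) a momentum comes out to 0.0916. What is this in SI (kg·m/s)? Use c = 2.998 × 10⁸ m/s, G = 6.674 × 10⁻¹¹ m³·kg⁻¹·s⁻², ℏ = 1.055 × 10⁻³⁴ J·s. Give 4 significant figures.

One Planck momentum: p_P = √(ℏc³/G) = 6.527 kg·m/s.
0.0916 × 6.527 kg·m/s = 0.5978 kg·m/s

0.5978 kg·m/s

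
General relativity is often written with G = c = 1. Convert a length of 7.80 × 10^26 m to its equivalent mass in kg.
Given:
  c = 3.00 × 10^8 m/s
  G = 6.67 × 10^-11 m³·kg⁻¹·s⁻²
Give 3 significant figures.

1.05 × 10^54 kg

Length → mass via c²/G.
7.80 × 10^26 m × (c²/G) = 1.05 × 10^54 kg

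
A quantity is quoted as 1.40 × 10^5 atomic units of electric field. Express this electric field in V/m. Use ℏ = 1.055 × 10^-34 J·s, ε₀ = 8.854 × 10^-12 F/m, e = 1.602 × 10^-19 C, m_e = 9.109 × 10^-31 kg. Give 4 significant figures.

One atomic unit of electric field: E_au = E_h/(e a₀) = m_e²e⁵/((4πε₀)³ℏ⁴) = 5.131 × 10^11 V/m.
1.40 × 10^5 × 5.131 × 10^11 V/m = 7.183 × 10^16 V/m

7.183 × 10^16 V/m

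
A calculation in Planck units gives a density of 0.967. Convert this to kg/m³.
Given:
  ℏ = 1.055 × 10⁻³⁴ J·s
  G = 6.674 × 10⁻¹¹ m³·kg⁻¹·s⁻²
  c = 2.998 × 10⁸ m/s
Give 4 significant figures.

4.984 × 10⁹⁶ kg/m³

One Planck density: ρ_P = c⁵/(ℏG²) = 5.154 × 10⁹⁶ kg/m³.
0.967 × 5.154 × 10⁹⁶ kg/m³ = 4.984 × 10⁹⁶ kg/m³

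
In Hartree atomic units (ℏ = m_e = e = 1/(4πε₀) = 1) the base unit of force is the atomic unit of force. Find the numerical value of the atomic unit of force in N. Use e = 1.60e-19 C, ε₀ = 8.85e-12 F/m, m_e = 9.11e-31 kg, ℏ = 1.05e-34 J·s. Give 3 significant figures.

8.33e-8 N

F_au = E_h/a₀ = m_e²e⁶/((4πε₀)³ℏ⁴)
E_h = 4.38e-18 J
a₀ = 5.26e-11 m
E_h/a₀ = 8.33e-8 N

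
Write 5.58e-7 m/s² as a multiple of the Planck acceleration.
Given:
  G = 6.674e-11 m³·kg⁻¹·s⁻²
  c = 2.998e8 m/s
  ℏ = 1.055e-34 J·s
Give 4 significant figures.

1.004e-58

Planck acceleration: a_P = √(c⁷/(ℏG)) = 5.560e51 m/s².
5.58e-7 / 5.560e51 = 1.004e-58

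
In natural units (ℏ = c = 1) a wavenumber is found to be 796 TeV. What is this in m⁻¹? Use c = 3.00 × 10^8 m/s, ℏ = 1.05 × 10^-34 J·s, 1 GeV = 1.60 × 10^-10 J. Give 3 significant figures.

Inverse length is [E]/(ℏc).
1 GeV → 1/(ℏc) × (1 GeV in J) = 5.08 × 10^15 m⁻¹.
Convert the energy scale: 796 TeV = 7.96 × 10^5 GeV.
Result: 7.96 × 10^5 × 5.08 × 10^15 = 4.04 × 10^21 m⁻¹.

4.04 × 10^21 m⁻¹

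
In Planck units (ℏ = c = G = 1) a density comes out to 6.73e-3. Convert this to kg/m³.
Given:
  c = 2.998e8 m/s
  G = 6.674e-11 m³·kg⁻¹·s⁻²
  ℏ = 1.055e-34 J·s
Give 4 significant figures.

One Planck density: ρ_P = c⁵/(ℏG²) = 5.154e96 kg/m³.
6.73e-3 × 5.154e96 kg/m³ = 3.469e94 kg/m³

3.469e94 kg/m³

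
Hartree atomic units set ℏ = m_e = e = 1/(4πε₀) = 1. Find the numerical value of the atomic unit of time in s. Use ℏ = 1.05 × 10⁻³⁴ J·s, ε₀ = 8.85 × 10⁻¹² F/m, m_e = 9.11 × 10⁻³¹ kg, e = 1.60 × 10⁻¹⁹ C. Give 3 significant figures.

2.40 × 10⁻¹⁷ s

From ℏ = m_e = e = 1/(4πε₀) = 1 the time scale is τ_au = (4πε₀)²ℏ³/(m_e e⁴).
E_h = 4.38 × 10⁻¹⁸ J
ℏ/E_h = 2.40 × 10⁻¹⁷ s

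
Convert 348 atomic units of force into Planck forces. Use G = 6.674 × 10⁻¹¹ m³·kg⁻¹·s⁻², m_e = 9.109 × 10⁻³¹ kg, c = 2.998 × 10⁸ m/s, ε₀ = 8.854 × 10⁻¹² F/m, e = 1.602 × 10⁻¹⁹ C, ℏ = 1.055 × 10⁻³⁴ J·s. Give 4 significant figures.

atomic unit of force: F_au = E_h/a₀ = m_e²e⁶/((4πε₀)³ℏ⁴) = 8.220 × 10⁻⁸ N
Planck force: F_P = c⁴/G = 1.210 × 10⁴⁴ N
348 × 8.220 × 10⁻⁸ / 1.210 × 10⁴⁴ = 2.363 × 10⁻⁴⁹

2.363 × 10⁻⁴⁹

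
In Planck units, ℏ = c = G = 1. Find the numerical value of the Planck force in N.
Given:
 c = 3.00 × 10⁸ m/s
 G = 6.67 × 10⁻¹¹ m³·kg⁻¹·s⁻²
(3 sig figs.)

1.21 × 10⁴⁴ N

Dimensional analysis gives F_P = c⁴/G.
  = 8.10 × 10³³ / 6.67 × 10⁻¹¹
  = 1.21 × 10⁴⁴ N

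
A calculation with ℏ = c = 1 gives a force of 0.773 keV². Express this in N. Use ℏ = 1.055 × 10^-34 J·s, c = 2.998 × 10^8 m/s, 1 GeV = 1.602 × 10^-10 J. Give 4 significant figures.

6.272 × 10^-7 N

Force is [E]/[L] = [E]²/(ℏc); restore (ℏc)⁻¹.
1 GeV² → 1/(ℏc) × (1 GeV in J)² = 8.114 × 10^5 N.
Convert the energy scale: 0.773 keV² = 7.73 × 10^-13 GeV².
Result: 7.73 × 10^-13 × 8.114 × 10^5 = 6.272 × 10^-7 N.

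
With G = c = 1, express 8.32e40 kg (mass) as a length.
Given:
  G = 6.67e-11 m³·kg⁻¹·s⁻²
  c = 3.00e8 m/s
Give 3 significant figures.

In G = c = 1 units mass has dimensions of length; the conversion factor is G/c².
8.32e40 kg × (G/c²) = 6.17e13 m

6.17e13 m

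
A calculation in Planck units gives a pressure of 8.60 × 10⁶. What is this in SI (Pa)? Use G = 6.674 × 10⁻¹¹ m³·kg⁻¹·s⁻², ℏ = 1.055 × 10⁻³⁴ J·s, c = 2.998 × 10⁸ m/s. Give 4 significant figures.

One Planck pressure: p_P = c⁷/(ℏG²) = 4.632 × 10¹¹³ Pa.
8.60 × 10⁶ × 4.632 × 10¹¹³ Pa = 3.984 × 10¹²⁰ Pa

3.984 × 10¹²⁰ Pa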